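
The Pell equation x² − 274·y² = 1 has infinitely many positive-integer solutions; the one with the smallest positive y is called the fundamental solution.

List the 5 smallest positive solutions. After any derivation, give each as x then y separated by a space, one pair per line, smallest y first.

d=274: √d = [16; 1,1,4,4,1,1,32] (ℓ=7, odd), read p_13/q_13
i=0: a=16 ⇒ p=16, q=1
i=1: a=1 ⇒ p=17, q=1
i=2: a=1 ⇒ p=33, q=2
i=3: a=4 ⇒ p=149, q=9
…
i=5: a=1 ⇒ p=778, q=47
…
i=7: a=32 ⇒ p=45802, q=2767
i=8: a=1 ⇒ p=47209, q=2852
…
i=12: a=1 ⇒ p=2189276, q=132259
i=13: a=1 ⇒ p=3959299, q=239190
fundamental: x₁=3959299, y₁=239190  (since 15676048571401 − 274·57211856100 = 1)
k=2:  x_2 = 3959299·3959299+274·239190·239190 = 31352097142801,  y_2 = 3959299·239190+239190·3959299 = 1894049455620
k=3:  x_3 = 3959299·31352097142801+274·239190·1894049455620 = 248264653730785753699,  y_3 = 3959299·1894049455620+239190·31352097142801 = 14998216231173381570
k=4:  x_4 = 3959299·248264653730785753699+274·239190·14998216231173381570 = 1965907990503261255572251201,  y_4 = 3959299·14998216231173381570+239190·248264653730785753699 = 118764845051735182903983240
k=5:  x_5 = 3959299·1965907990503261255572251201+274·239190·118764845051735182903983240 = 15567235081782895307198186429982499,  y_5 = 3959299·118764845051735182903983240+239190·1965907990503261255572251201 = 940451064496965117656884702915950

3959299 239190
31352097142801 1894049455620
248264653730785753699 14998216231173381570
1965907990503261255572251201 118764845051735182903983240
15567235081782895307198186429982499 940451064496965117656884702915950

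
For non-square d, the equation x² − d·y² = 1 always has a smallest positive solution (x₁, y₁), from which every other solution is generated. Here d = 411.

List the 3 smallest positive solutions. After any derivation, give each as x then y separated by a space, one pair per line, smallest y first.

49730 2453
4946145799 243975380
491943661118810 24265791292347

d=411: √d = [20; 3,1,1,1,19,1,1,1,3,40] (ℓ=10, even), read p_9/q_9
a_0=20:  p_0=20·1+0=20,  q_0=20·0+1=1
…
a_2=1:  p_2=1·61+20=81,  q_2=1·3+1=4
…
a_4=1:  p_4=1·142+81=223,  q_4=1·7+4=11
a_5=19:  p_5=19·223+142=4379,  q_5=19·11+7=216
…
a_8=1:  p_8=1·8981+4602=13583,  q_8=1·443+227=670
a_9=3:  p_9=3·13583+8981=49730,  q_9=3·670+443=2453
(x₁, y₁) = (49730, 2453);  49730² − 411·2453² = 1 ✓
n=2: (49730,2453)∘(49730,2453) = (49730·49730+411·2453·2453, 49730·2453+2453·49730) = (4946145799,243975380)
n=3: (4946145799,243975380)∘(49730,2453) = (49730·4946145799+411·2453·243975380, 49730·243975380+2453·4946145799) = (491943661118810,24265791292347)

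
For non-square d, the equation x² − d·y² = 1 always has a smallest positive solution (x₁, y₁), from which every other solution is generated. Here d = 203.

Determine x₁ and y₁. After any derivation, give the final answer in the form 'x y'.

57 4

√203 = [14; 4,28, …], period ℓ=2 (even) → k=1
k=0  a_k=14  p_k/q_k = 14/1
k=1  a_k=4  p_k/q_k = 57/4
→ (57, 4).  Check: 57²=3249, 203·4²=3248, difference 1.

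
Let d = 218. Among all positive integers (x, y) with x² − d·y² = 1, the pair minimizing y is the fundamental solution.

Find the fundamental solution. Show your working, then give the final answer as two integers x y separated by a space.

126003 8534

d=218: √d = [14; 1,3,3,1,28] (ℓ=5, odd), read p_9/q_9
k=0  a_k=14  p_k/q_k = 14/1
k=1  a_k=1  p_k/q_k = 15/1
…
k=3  a_k=3  p_k/q_k = 192/13
k=4  a_k=1  p_k/q_k = 251/17
…
k=6  a_k=1  p_k/q_k = 7471/506
…
k=8  a_k=3  p_k/q_k = 96370/6527
k=9  a_k=1  p_k/q_k = 126003/8534
fundamental: x₁=126003, y₁=8534  (since 15876756009 − 218·72829156 = 1)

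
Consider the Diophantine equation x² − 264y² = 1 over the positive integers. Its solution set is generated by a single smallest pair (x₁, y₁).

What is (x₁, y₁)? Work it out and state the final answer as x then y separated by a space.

65 4

[16; 4,32] for √264; ℓ=2 ⇒ convergent index 1
step 0: (16, 1)  from 16·(1,0) + (0,1)
step 1: (65, 4)  from 4·(16,1) + (1,0)
(x₁, y₁) = (65, 4);  65² − 264·4² = 1 ✓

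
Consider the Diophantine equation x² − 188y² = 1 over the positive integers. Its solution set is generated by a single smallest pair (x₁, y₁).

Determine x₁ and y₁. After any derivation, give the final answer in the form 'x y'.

4607 336

d=188: √d = [13; 1,2,2,6,2,2,1,26] (ℓ=8, even), read p_7/q_7
k=0  a_k=13  p_k/q_k = 13/1
k=1  a_k=1  p_k/q_k = 14/1
k=2  a_k=2  p_k/q_k = 41/3
k=3  a_k=2  p_k/q_k = 96/7
…
k=6  a_k=2  p_k/q_k = 3277/239
k=7  a_k=1  p_k/q_k = 4607/336
→ (4607, 336).  Check: 4607²=21224449, 188·336²=21224448, difference 1.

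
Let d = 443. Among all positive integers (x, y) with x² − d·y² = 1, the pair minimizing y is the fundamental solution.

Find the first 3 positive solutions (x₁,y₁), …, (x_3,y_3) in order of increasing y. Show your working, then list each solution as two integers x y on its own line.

442 21
390727 18564
345402226 16410555

[21; 21,42] for √443; ℓ=2 ⇒ convergent index 1
a_0=21:  p_0=21·1+0=21,  q_0=21·0+1=1
a_1=21:  p_1=21·21+1=442,  q_1=21·1+0=21
(x₁, y₁) = (442, 21);  442² − 443·21² = 1 ✓
(442+21√443)^2 = 390727 + 18564√443
(442+21√443)^3 = 345402226 + 16410555√443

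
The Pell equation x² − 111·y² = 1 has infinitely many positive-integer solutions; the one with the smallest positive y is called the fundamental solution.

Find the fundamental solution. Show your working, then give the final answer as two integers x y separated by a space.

[10; 1,1,6,1,1,20] for √111; ℓ=6 ⇒ convergent index 5
i=0: a=10 ⇒ p=10, q=1
i=1: a=1 ⇒ p=11, q=1
…
i=4: a=1 ⇒ p=158, q=15
i=5: a=1 ⇒ p=295, q=28
fundamental: x₁=295, y₁=28  (since 87025 − 111·784 = 1)

295 28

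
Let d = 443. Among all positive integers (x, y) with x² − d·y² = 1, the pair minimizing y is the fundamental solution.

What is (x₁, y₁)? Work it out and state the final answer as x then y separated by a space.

√443 = [21; 21,42, …], period ℓ=2 (even) → k=1
k=0  a_k=21  p_k/q_k = 21/1
k=1  a_k=21  p_k/q_k = 442/21
fundamental: x₁=442, y₁=21  (since 195364 − 443·441 = 1)

442 21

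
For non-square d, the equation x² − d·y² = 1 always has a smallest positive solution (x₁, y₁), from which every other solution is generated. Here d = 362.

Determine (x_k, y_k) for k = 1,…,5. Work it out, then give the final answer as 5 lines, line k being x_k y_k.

√362 = [19; 38, …], period ℓ=1 (odd) → k=1
k=0  a_k=19  p_k/q_k = 19/1
k=1  a_k=38  p_k/q_k = 723/38
→ (723, 38).  Check: 723²=522729, 362·38²=522728, difference 1.
n=2: (723,38)∘(723,38) = (723·723+362·38·38, 723·38+38·723) = (1045457,54948)
n=3: (1045457,54948)∘(723,38) = (723·1045457+362·38·54948, 723·54948+38·1045457) = (1511730099,79454770)
n=4: (1511730099,79454770)∘(723,38) = (723·1511730099+362·38·79454770, 723·79454770+38·1511730099) = (2185960677697,114891542472)
n=5: (2185960677697,114891542472)∘(723,38) = (723·2185960677697+362·38·114891542472, 723·114891542472+38·2185960677697) = (3160897628219763,166133090959742)

723 38
1045457 54948
1511730099 79454770
2185960677697 114891542472
3160897628219763 166133090959742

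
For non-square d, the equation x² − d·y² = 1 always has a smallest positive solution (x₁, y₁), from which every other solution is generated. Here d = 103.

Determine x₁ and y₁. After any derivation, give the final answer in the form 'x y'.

d=103: √d = [10; 6,1,2,1,1,9,1,1,2,1,6,20] (ℓ=12, even), read p_11/q_11
a_0=10:  p_0=10·1+0=10,  q_0=10·0+1=1
a_1=6:  p_1=6·10+1=61,  q_1=6·1+0=6
a_2=1:  p_2=1·61+10=71,  q_2=1·6+1=7
…
a_4=1:  p_4=1·203+71=274,  q_4=1·20+7=27
a_5=1:  p_5=1·274+203=477,  q_5=1·27+20=47
a_6=9:  p_6=9·477+274=4567,  q_6=9·47+27=450
…
a_8=1:  p_8=1·5044+4567=9611,  q_8=1·497+450=947
a_9=2:  p_9=2·9611+5044=24266,  q_9=2·947+497=2391
a_10=1:  p_10=1·24266+9611=33877,  q_10=1·2391+947=3338
a_11=6:  p_11=6·33877+24266=227528,  q_11=6·3338+2391=22419
(x₁, y₁) = (227528, 22419);  227528² − 103·22419² = 1 ✓

227528 22419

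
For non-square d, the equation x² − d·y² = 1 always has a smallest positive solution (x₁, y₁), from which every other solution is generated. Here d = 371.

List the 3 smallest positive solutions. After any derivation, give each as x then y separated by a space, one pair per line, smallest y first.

1695 88
5746049 298320
19479104415 1011304712

√371 → a₀=19, period (3,1,4,1,3,38); ℓ=6 even so k=5
step 0: (19, 1)  from 19·(1,0) + (0,1)
…
step 4: (443, 23)  from 1·(366,19) + (77,4)
step 5: (1695, 88)  from 3·(443,23) + (366,19)
→ (1695, 88).  Check: 1695²=2873025, 371·88²=2873024, difference 1.
n=2: (1695,88)∘(1695,88) = (1695·1695+371·88·88, 1695·88+88·1695) = (5746049,298320)
n=3: (5746049,298320)∘(1695,88) = (1695·5746049+371·88·298320, 1695·298320+88·5746049) = (19479104415,1011304712)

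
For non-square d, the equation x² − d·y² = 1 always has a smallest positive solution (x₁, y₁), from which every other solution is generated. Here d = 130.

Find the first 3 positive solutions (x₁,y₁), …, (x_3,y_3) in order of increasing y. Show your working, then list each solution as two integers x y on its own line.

6499 570
84474001 7408860
1097993058499 96300361710

√130 → a₀=11, period (2,2,22); ℓ=3 odd so k=5
i=0: a=11 ⇒ p=11, q=1
i=1: a=2 ⇒ p=23, q=2
i=2: a=2 ⇒ p=57, q=5
…
i=4: a=2 ⇒ p=2611, q=229
i=5: a=2 ⇒ p=6499, q=570
→ (6499, 570).  Check: 6499²=42237001, 130·570²=42237000, difference 1.
(6499+570√130)^2 = 84474001 + 7408860√130
(6499+570√130)^3 = 1097993058499 + 96300361710√130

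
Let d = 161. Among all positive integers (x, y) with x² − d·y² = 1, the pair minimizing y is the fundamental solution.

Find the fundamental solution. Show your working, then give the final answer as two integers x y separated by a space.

[12; 1,2,4,1,2,1,4,2,1,24] for √161; ℓ=10 ⇒ convergent index 9
step 0: (12, 1)  from 12·(1,0) + (0,1)
…
step 3: (165, 13)  from 4·(38,3) + (13,1)
step 4: (203, 16)  from 1·(165,13) + (38,3)
step 5: (571, 45)  from 2·(203,16) + (165,13)
step 6: (774, 61)  from 1·(571,45) + (203,16)
step 7: (3667, 289)  from 4·(774,61) + (571,45)
step 8: (8108, 639)  from 2·(3667,289) + (774,61)
step 9: (11775, 928)  from 1·(8108,639) + (3667,289)
→ (11775, 928).  Check: 11775²=138650625, 161·928²=138650624, difference 1.

11775 928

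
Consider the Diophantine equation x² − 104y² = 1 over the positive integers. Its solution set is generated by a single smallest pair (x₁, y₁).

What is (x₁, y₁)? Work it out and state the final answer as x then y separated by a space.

[10; 5,20] for √104; ℓ=2 ⇒ convergent index 1
a_0=10:  p_0=10·1+0=10,  q_0=10·0+1=1
a_1=5:  p_1=5·10+1=51,  q_1=5·1+0=5
(x₁, y₁) = (51, 5);  51² − 104·5² = 1 ✓

51 5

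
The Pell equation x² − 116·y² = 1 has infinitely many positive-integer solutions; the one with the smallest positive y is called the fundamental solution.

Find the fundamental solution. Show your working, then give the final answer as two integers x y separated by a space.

9801 910

[10; 1,3,2,1,4,1,2,3,1,20] for √116; ℓ=10 ⇒ convergent index 9
a_0=10:  p_0=10·1+0=10,  q_0=10·0+1=1
a_1=1:  p_1=1·10+1=11,  q_1=1·1+0=1
…
a_4=1:  p_4=1·97+43=140,  q_4=1·9+4=13
…
a_6=1:  p_6=1·657+140=797,  q_6=1·61+13=74
a_7=2:  p_7=2·797+657=2251,  q_7=2·74+61=209
a_8=3:  p_8=3·2251+797=7550,  q_8=3·209+74=701
a_9=1:  p_9=1·7550+2251=9801,  q_9=1·701+209=910
→ (9801, 910).  Check: 9801²=96059601, 116·910²=96059600, difference 1.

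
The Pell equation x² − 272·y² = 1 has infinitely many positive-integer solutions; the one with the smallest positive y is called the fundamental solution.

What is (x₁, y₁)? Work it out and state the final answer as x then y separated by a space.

√272 → a₀=16, period (2,32); ℓ=2 even so k=1
k=0  a_k=16  p_k/q_k = 16/1
k=1  a_k=2  p_k/q_k = 33/2
→ (33, 2).  Check: 33²=1089, 272·2²=1088, difference 1.

33 2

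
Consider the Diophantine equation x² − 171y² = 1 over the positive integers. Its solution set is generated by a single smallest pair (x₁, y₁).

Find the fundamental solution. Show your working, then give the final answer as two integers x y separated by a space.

170 13

√171 = [13; 13,26, …], period ℓ=2 (even) → k=1
k=0  a_k=13  p_k/q_k = 13/1
k=1  a_k=13  p_k/q_k = 170/13
fundamental: x₁=170, y₁=13  (since 28900 − 171·169 = 1)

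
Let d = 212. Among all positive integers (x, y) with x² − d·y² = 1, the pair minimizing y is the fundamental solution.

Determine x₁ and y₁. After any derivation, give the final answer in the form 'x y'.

66249 4550

√212 → a₀=14, period (1,1,3,1,1,…,1,1,28); ℓ=14 even so k=13
step 0: (14, 1)  from 14·(1,0) + (0,1)
…
step 5: (233, 16)  from 1·(131,9) + (102,7)
step 6: (364, 25)  from 1·(233,16) + (131,9)
…
step 8: (2781, 191)  from 1·(2417,166) + (364,25)
step 9: (5198, 357)  from 1·(2781,191) + (2417,166)
step 10: (7979, 548)  from 1·(5198,357) + (2781,191)
…
step 12: (37114, 2549)  from 1·(29135,2001) + (7979,548)
step 13: (66249, 4550)  from 1·(37114,2549) + (29135,2001)
fundamental: x₁=66249, y₁=4550  (since 4388930001 − 212·20702500 = 1)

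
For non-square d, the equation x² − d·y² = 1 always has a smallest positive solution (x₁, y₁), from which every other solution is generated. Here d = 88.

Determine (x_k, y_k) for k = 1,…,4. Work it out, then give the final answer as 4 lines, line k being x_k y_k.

√88 → a₀=9, period (2,1,1,1,2,18); ℓ=6 even so k=5
a_0=9:  p_0=9·1+0=9,  q_0=9·0+1=1
…
a_4=1:  p_4=1·47+28=75,  q_4=1·5+3=8
a_5=2:  p_5=2·75+47=197,  q_5=2·8+5=21
fundamental: x₁=197, y₁=21  (since 38809 − 88·441 = 1)
k=2:  x_2 = 197·197+88·21·21 = 77617,  y_2 = 197·21+21·197 = 8274
k=3:  x_3 = 197·77617+88·21·8274 = 30580901,  y_3 = 197·8274+21·77617 = 3259935
k=4:  x_4 = 197·30580901+88·21·3259935 = 12048797377,  y_4 = 197·3259935+21·30580901 = 1284406116

197 21
77617 8274
30580901 3259935
12048797377 1284406116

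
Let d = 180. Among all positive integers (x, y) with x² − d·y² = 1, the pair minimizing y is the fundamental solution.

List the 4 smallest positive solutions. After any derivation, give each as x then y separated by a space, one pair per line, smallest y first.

d=180: √d = [13; 2,2,2,26] (ℓ=4, even), read p_3/q_3
step 0: (13, 1)  from 13·(1,0) + (0,1)
step 1: (27, 2)  from 2·(13,1) + (1,0)
step 2: (67, 5)  from 2·(27,2) + (13,1)
step 3: (161, 12)  from 2·(67,5) + (27,2)
fundamental: x₁=161, y₁=12  (since 25921 − 180·144 = 1)
(x_2, y_2) = (161·161 + 180·12·12, 161·12 + 12·161) = (51841, 3864)
(x_3, y_3) = (161·51841 + 180·12·3864, 161·3864 + 12·51841) = (16692641, 1244196)
(x_4, y_4) = (161·16692641 + 180·12·1244196, 161·1244196 + 12·16692641) = (5374978561, 400627248)

161 12
51841 3864
16692641 1244196
5374978561 400627248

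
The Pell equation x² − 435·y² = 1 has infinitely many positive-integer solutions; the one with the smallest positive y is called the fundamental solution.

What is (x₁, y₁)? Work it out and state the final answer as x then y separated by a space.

d=435: √d = [20; 1,5,1,40] (ℓ=4, even), read p_3/q_3
a_0=20:  p_0=20·1+0=20,  q_0=20·0+1=1
a_1=1:  p_1=1·20+1=21,  q_1=1·1+0=1
a_2=5:  p_2=5·21+20=125,  q_2=5·1+1=6
a_3=1:  p_3=1·125+21=146,  q_3=1·6+1=7
(x₁, y₁) = (146, 7);  146² − 435·7² = 1 ✓

146 7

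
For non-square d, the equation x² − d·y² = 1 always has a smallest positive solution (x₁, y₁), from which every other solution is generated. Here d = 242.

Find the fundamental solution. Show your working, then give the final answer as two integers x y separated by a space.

√242 → a₀=15, period (1,1,3,1,14,1,3,1,1,30); ℓ=10 even so k=9
step 0: (15, 1)  from 15·(1,0) + (0,1)
step 1: (16, 1)  from 1·(15,1) + (1,0)
step 2: (31, 2)  from 1·(16,1) + (15,1)
step 3: (109, 7)  from 3·(31,2) + (16,1)
step 4: (140, 9)  from 1·(109,7) + (31,2)
step 5: (2069, 133)  from 14·(140,9) + (109,7)
step 6: (2209, 142)  from 1·(2069,133) + (140,9)
step 7: (8696, 559)  from 3·(2209,142) + (2069,133)
step 8: (10905, 701)  from 1·(8696,559) + (2209,142)
step 9: (19601, 1260)  from 1·(10905,701) + (8696,559)
(x₁, y₁) = (19601, 1260);  19601² − 242·1260² = 1 ✓

19601 1260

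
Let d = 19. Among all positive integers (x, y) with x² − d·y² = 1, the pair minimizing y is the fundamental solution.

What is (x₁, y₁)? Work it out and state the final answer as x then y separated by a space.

170 39

[4; 2,1,3,1,2,8] for √19; ℓ=6 ⇒ convergent index 5
a_0=4:  p_0=4·1+0=4,  q_0=4·0+1=1
a_1=2:  p_1=2·4+1=9,  q_1=2·1+0=2
…
a_4=1:  p_4=1·48+13=61,  q_4=1·11+3=14
a_5=2:  p_5=2·61+48=170,  q_5=2·14+11=39
(x₁, y₁) = (170, 39);  170² − 19·39² = 1 ✓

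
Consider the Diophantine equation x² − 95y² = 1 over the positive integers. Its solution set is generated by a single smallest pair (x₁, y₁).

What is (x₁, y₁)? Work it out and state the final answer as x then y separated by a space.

39 4

d=95: √d = [9; 1,2,1,18] (ℓ=4, even), read p_3/q_3
a_0=9:  p_0=9·1+0=9,  q_0=9·0+1=1
a_1=1:  p_1=1·9+1=10,  q_1=1·1+0=1
a_2=2:  p_2=2·10+9=29,  q_2=2·1+1=3
a_3=1:  p_3=1·29+10=39,  q_3=1·3+1=4
fundamental: x₁=39, y₁=4  (since 1521 − 95·16 = 1)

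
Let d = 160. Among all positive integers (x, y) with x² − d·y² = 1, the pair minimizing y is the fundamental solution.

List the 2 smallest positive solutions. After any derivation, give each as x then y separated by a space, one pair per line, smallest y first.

721 57
1039681 82194

√160 → a₀=12, period (1,1,1,5,1,1,1,24); ℓ=8 even so k=7
step 0: (12, 1)  from 12·(1,0) + (0,1)
…
step 5: (253, 20)  from 1·(215,17) + (38,3)
step 6: (468, 37)  from 1·(253,20) + (215,17)
step 7: (721, 57)  from 1·(468,37) + (253,20)
fundamental: x₁=721, y₁=57  (since 519841 − 160·3249 = 1)
(x_2, y_2) = (721·721 + 160·57·57, 721·57 + 57·721) = (1039681, 82194)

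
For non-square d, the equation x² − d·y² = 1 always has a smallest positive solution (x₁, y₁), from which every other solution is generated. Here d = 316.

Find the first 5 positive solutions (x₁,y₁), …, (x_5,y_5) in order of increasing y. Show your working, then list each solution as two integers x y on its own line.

√316 = [17; 1,3,2,8,2,3,1,34, …], period ℓ=8 (even) → k=7
a_0=17:  p_0=17·1+0=17,  q_0=17·0+1=1
a_1=1:  p_1=1·17+1=18,  q_1=1·1+0=1
a_2=3:  p_2=3·18+17=71,  q_2=3·1+1=4
a_3=2:  p_3=2·71+18=160,  q_3=2·4+1=9
a_4=8:  p_4=8·160+71=1351,  q_4=8·9+4=76
a_5=2:  p_5=2·1351+160=2862,  q_5=2·76+9=161
a_6=3:  p_6=3·2862+1351=9937,  q_6=3·161+76=559
a_7=1:  p_7=1·9937+2862=12799,  q_7=1·559+161=720
fundamental: x₁=12799, y₁=720  (since 163814401 − 316·518400 = 1)
k=2:  x_2 = 12799·12799+316·720·720 = 327628801,  y_2 = 12799·720+720·12799 = 18430560
k=3:  x_3 = 12799·327628801+316·720·18430560 = 8386642035199,  y_3 = 12799·18430560+720·327628801 = 471785474160
k=4:  x_4 = 12799·8386642035199+316·720·471785474160 = 214681262489395201,  y_4 = 12799·471785474160+720·8386642035199 = 12076764549117120
k=5:  x_5 = 12799·214681262489395201+316·720·12076764549117120 = 5495410948816896319999,  y_5 = 12799·12076764549117120+720·214681262489395201 = 309141018456514563600

12799 720
327628801 18430560
8386642035199 471785474160
214681262489395201 12076764549117120
5495410948816896319999 309141018456514563600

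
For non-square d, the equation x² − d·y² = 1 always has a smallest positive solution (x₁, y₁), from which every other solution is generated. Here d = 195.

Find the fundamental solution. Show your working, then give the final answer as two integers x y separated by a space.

[13; 1,26] for √195; ℓ=2 ⇒ convergent index 1
step 0: (13, 1)  from 13·(1,0) + (0,1)
step 1: (14, 1)  from 1·(13,1) + (1,0)
(x₁, y₁) = (14, 1);  14² − 195·1² = 1 ✓

14 1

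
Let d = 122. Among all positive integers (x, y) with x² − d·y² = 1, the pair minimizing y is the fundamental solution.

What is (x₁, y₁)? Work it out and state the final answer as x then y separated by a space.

[11; 22] for √122; ℓ=1 ⇒ convergent index 1
i=0: a=11 ⇒ p=11, q=1
i=1: a=22 ⇒ p=243, q=22
→ (243, 22).  Check: 243²=59049, 122·22²=59048, difference 1.

243 22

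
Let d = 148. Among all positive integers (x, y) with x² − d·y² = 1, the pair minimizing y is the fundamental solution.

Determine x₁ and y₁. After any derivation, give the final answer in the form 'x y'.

73 6

√148 = [12; 6,24, …], period ℓ=2 (even) → k=1
a_0=12:  p_0=12·1+0=12,  q_0=12·0+1=1
a_1=6:  p_1=6·12+1=73,  q_1=6·1+0=6
→ (73, 6).  Check: 73²=5329, 148·6²=5328, difference 1.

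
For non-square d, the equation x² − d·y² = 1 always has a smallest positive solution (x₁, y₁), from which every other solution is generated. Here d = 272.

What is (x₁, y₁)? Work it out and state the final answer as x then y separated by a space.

33 2

[16; 2,32] for √272; ℓ=2 ⇒ convergent index 1
step 0: (16, 1)  from 16·(1,0) + (0,1)
step 1: (33, 2)  from 2·(16,1) + (1,0)
fundamental: x₁=33, y₁=2  (since 1089 − 272·4 = 1)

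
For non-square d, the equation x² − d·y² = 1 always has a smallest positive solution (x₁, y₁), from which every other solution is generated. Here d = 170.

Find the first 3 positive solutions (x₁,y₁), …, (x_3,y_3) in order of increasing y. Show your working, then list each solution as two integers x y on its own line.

√170 → a₀=13, period (26); ℓ=1 odd so k=1
i=0: a=13 ⇒ p=13, q=1
i=1: a=26 ⇒ p=339, q=26
fundamental: x₁=339, y₁=26  (since 114921 − 170·676 = 1)
k=2:  x_2 = 339·339+170·26·26 = 229841,  y_2 = 339·26+26·339 = 17628
k=3:  x_3 = 339·229841+170·26·17628 = 155831859,  y_3 = 339·17628+26·229841 = 11951758

339 26
229841 17628
155831859 11951758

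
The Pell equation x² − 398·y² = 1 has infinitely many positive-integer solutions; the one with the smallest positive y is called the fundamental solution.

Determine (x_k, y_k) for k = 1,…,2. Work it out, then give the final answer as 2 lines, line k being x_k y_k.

399 20
318401 15960

√398 = [19; 1,18,1,38, …], period ℓ=4 (even) → k=3
a_0=19:  p_0=19·1+0=19,  q_0=19·0+1=1
a_1=1:  p_1=1·19+1=20,  q_1=1·1+0=1
a_2=18:  p_2=18·20+19=379,  q_2=18·1+1=19
a_3=1:  p_3=1·379+20=399,  q_3=1·19+1=20
fundamental: x₁=399, y₁=20  (since 159201 − 398·400 = 1)
k=2:  x_2 = 399·399+398·20·20 = 318401,  y_2 = 399·20+20·399 = 15960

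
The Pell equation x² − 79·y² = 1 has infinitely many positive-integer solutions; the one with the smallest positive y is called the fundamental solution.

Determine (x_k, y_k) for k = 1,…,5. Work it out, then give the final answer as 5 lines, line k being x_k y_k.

80 9
12799 1440
2047760 230391
327628801 36861120
52418560400 5897548809

d=79: √d = [8; 1,7,1,16] (ℓ=4, even), read p_3/q_3
i=0: a=8 ⇒ p=8, q=1
…
i=2: a=7 ⇒ p=71, q=8
i=3: a=1 ⇒ p=80, q=9
(x₁, y₁) = (80, 9);  80² − 79·9² = 1 ✓
k=2:  x_2 = 80·80+79·9·9 = 12799,  y_2 = 80·9+9·80 = 1440
k=3:  x_3 = 80·12799+79·9·1440 = 2047760,  y_3 = 80·1440+9·12799 = 230391
k=4:  x_4 = 80·2047760+79·9·230391 = 327628801,  y_4 = 80·230391+9·2047760 = 36861120
k=5:  x_5 = 80·327628801+79·9·36861120 = 52418560400,  y_5 = 80·36861120+9·327628801 = 5897548809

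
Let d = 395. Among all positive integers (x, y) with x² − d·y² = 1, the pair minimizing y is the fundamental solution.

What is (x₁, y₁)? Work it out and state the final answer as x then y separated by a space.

d=395: √d = [19; 1,6,1,38] (ℓ=4, even), read p_3/q_3
step 0: (19, 1)  from 19·(1,0) + (0,1)
step 1: (20, 1)  from 1·(19,1) + (1,0)
step 2: (139, 7)  from 6·(20,1) + (19,1)
step 3: (159, 8)  from 1·(139,7) + (20,1)
fundamental: x₁=159, y₁=8  (since 25281 − 395·64 = 1)

159 8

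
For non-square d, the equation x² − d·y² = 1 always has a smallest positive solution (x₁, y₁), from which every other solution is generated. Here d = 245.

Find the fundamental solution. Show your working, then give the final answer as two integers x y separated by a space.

51841 3312

√245 = [15; 1,1,1,7,6,7,1,1,1,30, …], period ℓ=10 (even) → k=9
i=0: a=15 ⇒ p=15, q=1
…
i=2: a=1 ⇒ p=31, q=2
i=3: a=1 ⇒ p=47, q=3
…
i=6: a=7 ⇒ p=15809, q=1010
i=7: a=1 ⇒ p=18016, q=1151
i=8: a=1 ⇒ p=33825, q=2161
i=9: a=1 ⇒ p=51841, q=3312
fundamental: x₁=51841, y₁=3312  (since 2687489281 − 245·10969344 = 1)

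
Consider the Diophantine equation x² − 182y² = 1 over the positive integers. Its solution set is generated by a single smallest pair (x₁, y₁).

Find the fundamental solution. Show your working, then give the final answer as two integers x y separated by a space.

27 2

d=182: √d = [13; 2,26] (ℓ=2, even), read p_1/q_1
a_0=13:  p_0=13·1+0=13,  q_0=13·0+1=1
a_1=2:  p_1=2·13+1=27,  q_1=2·1+0=2
(x₁, y₁) = (27, 2);  27² − 182·2² = 1 ✓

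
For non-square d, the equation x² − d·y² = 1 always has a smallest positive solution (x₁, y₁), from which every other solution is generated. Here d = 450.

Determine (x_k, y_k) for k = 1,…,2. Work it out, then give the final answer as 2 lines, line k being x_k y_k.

19601 924
768398401 36222648

√450 = [21; 4,1,2,4,2,1,4,42, …], period ℓ=8 (even) → k=7
a_0=21:  p_0=21·1+0=21,  q_0=21·0+1=1
…
a_2=1:  p_2=1·85+21=106,  q_2=1·4+1=5
…
a_5=2:  p_5=2·1294+297=2885,  q_5=2·61+14=136
a_6=1:  p_6=1·2885+1294=4179,  q_6=1·136+61=197
a_7=4:  p_7=4·4179+2885=19601,  q_7=4·197+136=924
fundamental: x₁=19601, y₁=924  (since 384199201 − 450·853776 = 1)
(x_2, y_2) = (19601·19601 + 450·924·924, 19601·924 + 924·19601) = (768398401, 36222648)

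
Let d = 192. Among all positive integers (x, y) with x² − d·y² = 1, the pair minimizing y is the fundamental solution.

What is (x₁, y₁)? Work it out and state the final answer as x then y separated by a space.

√192 → a₀=13, period (1,5,1,26); ℓ=4 even so k=3
step 0: (13, 1)  from 13·(1,0) + (0,1)
…
step 2: (83, 6)  from 5·(14,1) + (13,1)
step 3: (97, 7)  from 1·(83,6) + (14,1)
(x₁, y₁) = (97, 7);  97² − 192·7² = 1 ✓

97 7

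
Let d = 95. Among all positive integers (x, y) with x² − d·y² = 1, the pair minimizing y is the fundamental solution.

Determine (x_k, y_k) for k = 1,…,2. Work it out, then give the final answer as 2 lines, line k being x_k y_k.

[9; 1,2,1,18] for √95; ℓ=4 ⇒ convergent index 3
a_0=9:  p_0=9·1+0=9,  q_0=9·0+1=1
a_1=1:  p_1=1·9+1=10,  q_1=1·1+0=1
a_2=2:  p_2=2·10+9=29,  q_2=2·1+1=3
a_3=1:  p_3=1·29+10=39,  q_3=1·3+1=4
→ (39, 4).  Check: 39²=1521, 95·4²=1520, difference 1.
(39+4√95)^2 = 3041 + 312√95

39 4
3041 312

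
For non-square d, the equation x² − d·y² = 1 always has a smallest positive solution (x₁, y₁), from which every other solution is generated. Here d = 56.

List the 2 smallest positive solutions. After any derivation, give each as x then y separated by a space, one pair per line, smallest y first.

[7; 2,14] for √56; ℓ=2 ⇒ convergent index 1
k=0  a_k=7  p_k/q_k = 7/1
k=1  a_k=2  p_k/q_k = 15/2
(x₁, y₁) = (15, 2);  15² − 56·2² = 1 ✓
n=2: (15,2)∘(15,2) = (15·15+56·2·2, 15·2+2·15) = (449,60)

15 2
449 60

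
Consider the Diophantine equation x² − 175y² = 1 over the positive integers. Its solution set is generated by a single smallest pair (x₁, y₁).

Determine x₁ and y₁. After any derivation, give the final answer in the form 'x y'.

d=175: √d = [13; 4,2,1,2,4,26] (ℓ=6, even), read p_5/q_5
k=0  a_k=13  p_k/q_k = 13/1
…
k=3  a_k=1  p_k/q_k = 172/13
k=4  a_k=2  p_k/q_k = 463/35
k=5  a_k=4  p_k/q_k = 2024/153
fundamental: x₁=2024, y₁=153  (since 4096576 − 175·23409 = 1)

2024 153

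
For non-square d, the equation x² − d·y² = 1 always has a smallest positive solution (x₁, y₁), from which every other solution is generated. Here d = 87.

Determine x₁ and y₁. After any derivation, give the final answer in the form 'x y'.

28 3

d=87: √d = [9; 3,18] (ℓ=2, even), read p_1/q_1
k=0  a_k=9  p_k/q_k = 9/1
k=1  a_k=3  p_k/q_k = 28/3
→ (28, 3).  Check: 28²=784, 87·3²=783, difference 1.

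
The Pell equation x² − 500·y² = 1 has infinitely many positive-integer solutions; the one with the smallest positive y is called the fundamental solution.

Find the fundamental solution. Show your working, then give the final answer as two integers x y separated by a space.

930249 41602

d=500: √d = [22; 2,1,3,2,1,…,1,2,44] (ℓ=14, even), read p_13/q_13
a_0=22:  p_0=22·1+0=22,  q_0=22·0+1=1
a_1=2:  p_1=2·22+1=45,  q_1=2·1+0=2
…
a_3=3:  p_3=3·67+45=246,  q_3=3·3+2=11
…
a_9=1:  p_9=1·15809+14445=30254,  q_9=1·707+646=1353
a_10=2:  p_10=2·30254+15809=76317,  q_10=2·1353+707=3413
…
a_12=1:  p_12=1·259205+76317=335522,  q_12=1·11592+3413=15005
a_13=2:  p_13=2·335522+259205=930249,  q_13=2·15005+11592=41602
→ (930249, 41602).  Check: 930249²=865363202001, 500·41602²=865363202000, difference 1.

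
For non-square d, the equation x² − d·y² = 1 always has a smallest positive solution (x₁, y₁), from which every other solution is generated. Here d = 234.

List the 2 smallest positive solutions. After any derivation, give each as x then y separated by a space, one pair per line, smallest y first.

d=234: √d = [15; 3,2,1,2,1,2,3,30] (ℓ=8, even), read p_7/q_7
step 0: (15, 1)  from 15·(1,0) + (0,1)
…
step 2: (107, 7)  from 2·(46,3) + (15,1)
step 3: (153, 10)  from 1·(107,7) + (46,3)
step 4: (413, 27)  from 2·(153,10) + (107,7)
step 5: (566, 37)  from 1·(413,27) + (153,10)
step 6: (1545, 101)  from 2·(566,37) + (413,27)
step 7: (5201, 340)  from 3·(1545,101) + (566,37)
fundamental: x₁=5201, y₁=340  (since 27050401 − 234·115600 = 1)
(x_2, y_2) = (5201·5201 + 234·340·340, 5201·340 + 340·5201) = (54100801, 3536680)

5201 340
54100801 3536680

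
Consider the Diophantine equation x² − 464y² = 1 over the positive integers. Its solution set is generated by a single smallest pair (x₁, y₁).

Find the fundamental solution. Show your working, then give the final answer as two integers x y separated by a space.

9801 455

[21; 1,1,5,1,1,1,5,1,1,42] for √464; ℓ=10 ⇒ convergent index 9
k=0  a_k=21  p_k/q_k = 21/1
…
k=2  a_k=1  p_k/q_k = 43/2
k=3  a_k=5  p_k/q_k = 237/11
…
k=8  a_k=1  p_k/q_k = 5299/246
k=9  a_k=1  p_k/q_k = 9801/455
fundamental: x₁=9801, y₁=455  (since 96059601 − 464·207025 = 1)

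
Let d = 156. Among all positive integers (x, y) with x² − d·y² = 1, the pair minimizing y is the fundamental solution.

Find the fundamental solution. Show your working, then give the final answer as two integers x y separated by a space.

√156 = [12; 2,24, …], period ℓ=2 (even) → k=1
a_0=12:  p_0=12·1+0=12,  q_0=12·0+1=1
a_1=2:  p_1=2·12+1=25,  q_1=2·1+0=2
→ (25, 2).  Check: 25²=625, 156·2²=624, difference 1.

25 2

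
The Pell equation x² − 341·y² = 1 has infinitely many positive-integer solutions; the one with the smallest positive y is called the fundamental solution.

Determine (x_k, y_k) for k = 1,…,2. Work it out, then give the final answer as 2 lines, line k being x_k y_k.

10626551 575460
225847172311201 12230310076920

d=341: √d = [18; 2,6,1,8,2,…,6,2,36] (ℓ=14, even), read p_13/q_13
step 0: (18, 1)  from 18·(1,0) + (0,1)
step 1: (37, 2)  from 2·(18,1) + (1,0)
…
step 10: (641940, 34763)  from 8·(76727,4155) + (28124,1523)
…
step 12: (4953942, 268271)  from 6·(718667,38918) + (641940,34763)
step 13: (10626551, 575460)  from 2·(4953942,268271) + (718667,38918)
fundamental: x₁=10626551, y₁=575460  (since 112923586155601 − 341·331154211600 = 1)
n=2: (10626551,575460)∘(10626551,575460) = (10626551·10626551+341·575460·575460, 10626551·575460+575460·10626551) = (225847172311201,12230310076920)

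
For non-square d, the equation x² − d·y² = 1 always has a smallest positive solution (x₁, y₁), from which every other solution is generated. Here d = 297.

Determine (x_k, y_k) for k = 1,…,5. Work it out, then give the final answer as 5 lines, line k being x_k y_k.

48599 2820
4723725601 274098360
459136680917399 26641812392460
44627167107085622401 2589530880648228720
4337671388015371645214999 251697222510604722734100

√297 → a₀=17, period (4,3,1,1,2,1,1,3,4,34); ℓ=10 even so k=9
a_0=17:  p_0=17·1+0=17,  q_0=17·0+1=1
a_1=4:  p_1=4·17+1=69,  q_1=4·1+0=4
…
a_4=1:  p_4=1·293+224=517,  q_4=1·17+13=30
a_5=2:  p_5=2·517+293=1327,  q_5=2·30+17=77
a_6=1:  p_6=1·1327+517=1844,  q_6=1·77+30=107
…
a_8=3:  p_8=3·3171+1844=11357,  q_8=3·184+107=659
a_9=4:  p_9=4·11357+3171=48599,  q_9=4·659+184=2820
fundamental: x₁=48599, y₁=2820  (since 2361862801 − 297·7952400 = 1)
k=2:  x_2 = 48599·48599+297·2820·2820 = 4723725601,  y_2 = 48599·2820+2820·48599 = 274098360
k=3:  x_3 = 48599·4723725601+297·2820·274098360 = 459136680917399,  y_3 = 48599·274098360+2820·4723725601 = 26641812392460
k=4:  x_4 = 48599·459136680917399+297·2820·26641812392460 = 44627167107085622401,  y_4 = 48599·26641812392460+2820·459136680917399 = 2589530880648228720
k=5:  x_5 = 48599·44627167107085622401+297·2820·2589530880648228720 = 4337671388015371645214999,  y_5 = 48599·2589530880648228720+2820·44627167107085622401 = 251697222510604722734100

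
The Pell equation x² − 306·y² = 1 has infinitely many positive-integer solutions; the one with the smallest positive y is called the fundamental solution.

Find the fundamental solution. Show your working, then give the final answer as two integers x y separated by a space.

35 2

√306 → a₀=17, period (2,34); ℓ=2 even so k=1
k=0  a_k=17  p_k/q_k = 17/1
k=1  a_k=2  p_k/q_k = 35/2
fundamental: x₁=35, y₁=2  (since 1225 − 306·4 = 1)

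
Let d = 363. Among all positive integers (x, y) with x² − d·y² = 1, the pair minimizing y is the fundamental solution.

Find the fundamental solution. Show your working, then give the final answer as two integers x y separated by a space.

362 19

d=363: √d = [19; 19,38] (ℓ=2, even), read p_1/q_1
step 0: (19, 1)  from 19·(1,0) + (0,1)
step 1: (362, 19)  from 19·(19,1) + (1,0)
→ (362, 19).  Check: 362²=131044, 363·19²=131043, difference 1.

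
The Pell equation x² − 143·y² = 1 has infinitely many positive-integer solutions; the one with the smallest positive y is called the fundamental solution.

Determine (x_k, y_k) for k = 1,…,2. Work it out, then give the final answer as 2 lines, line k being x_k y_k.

12 1
287 24

d=143: √d = [11; 1,22] (ℓ=2, even), read p_1/q_1
k=0  a_k=11  p_k/q_k = 11/1
k=1  a_k=1  p_k/q_k = 12/1
fundamental: x₁=12, y₁=1  (since 144 − 143·1 = 1)
n=2: (12,1)∘(12,1) = (12·12+143·1·1, 12·1+1·12) = (287,24)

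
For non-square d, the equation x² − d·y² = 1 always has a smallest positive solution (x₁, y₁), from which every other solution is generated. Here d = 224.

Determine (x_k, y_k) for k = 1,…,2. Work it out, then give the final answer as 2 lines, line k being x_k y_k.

d=224: √d = [14; 1,28] (ℓ=2, even), read p_1/q_1
a_0=14:  p_0=14·1+0=14,  q_0=14·0+1=1
a_1=1:  p_1=1·14+1=15,  q_1=1·1+0=1
(x₁, y₁) = (15, 1);  15² − 224·1² = 1 ✓
(15+1√224)^2 = 449 + 30√224

15 1
449 30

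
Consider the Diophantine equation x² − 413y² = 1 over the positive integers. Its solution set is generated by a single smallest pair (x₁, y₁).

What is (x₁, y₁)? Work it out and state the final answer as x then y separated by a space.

113399 5580

√413 = [20; 3,9,1,4,1,9,3,40, …], period ℓ=8 (even) → k=7
i=0: a=20 ⇒ p=20, q=1
i=1: a=3 ⇒ p=61, q=3
i=2: a=9 ⇒ p=569, q=28
i=3: a=1 ⇒ p=630, q=31
i=4: a=4 ⇒ p=3089, q=152
…
i=6: a=9 ⇒ p=36560, q=1799
i=7: a=3 ⇒ p=113399, q=5580
fundamental: x₁=113399, y₁=5580  (since 12859333201 − 413·31136400 = 1)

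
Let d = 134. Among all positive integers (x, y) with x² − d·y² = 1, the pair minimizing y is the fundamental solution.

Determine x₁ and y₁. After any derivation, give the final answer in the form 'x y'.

145925 12606

[11; 1,1,2,1,3,…,1,1,22] for √134; ℓ=14 ⇒ convergent index 13
i=0: a=11 ⇒ p=11, q=1
…
i=2: a=1 ⇒ p=23, q=2
i=3: a=2 ⇒ p=58, q=5
…
i=5: a=3 ⇒ p=301, q=26
…
i=8: a=1 ⇒ p=4503, q=389
…
i=11: a=2 ⇒ p=61896, q=5347
i=12: a=1 ⇒ p=84029, q=7259
i=13: a=1 ⇒ p=145925, q=12606
→ (145925, 12606).  Check: 145925²=21294105625, 134·12606²=21294105624, difference 1.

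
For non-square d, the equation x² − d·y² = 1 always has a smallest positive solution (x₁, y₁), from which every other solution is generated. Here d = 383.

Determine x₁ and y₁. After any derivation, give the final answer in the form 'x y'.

18768 959

√383 → a₀=19, period (1,1,3,19,3,1,1,38); ℓ=8 even so k=7
k=0  a_k=19  p_k/q_k = 19/1
k=1  a_k=1  p_k/q_k = 20/1
…
k=3  a_k=3  p_k/q_k = 137/7
…
k=6  a_k=1  p_k/q_k = 10705/547
k=7  a_k=1  p_k/q_k = 18768/959
→ (18768, 959).  Check: 18768²=352237824, 383·959²=352237823, difference 1.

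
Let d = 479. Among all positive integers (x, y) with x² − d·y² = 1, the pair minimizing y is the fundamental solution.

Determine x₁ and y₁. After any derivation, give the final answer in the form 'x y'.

2989440 136591

√479 = [21; 1,7,1,3,2,21,2,3,1,7,1,42, …], period ℓ=12 (even) → k=11
step 0: (21, 1)  from 21·(1,0) + (0,1)
step 1: (22, 1)  from 1·(21,1) + (1,0)
step 2: (175, 8)  from 7·(22,1) + (21,1)
…
step 6: (37075, 1694)  from 21·(1729,79) + (766,35)
…
step 8: (264712, 12095)  from 3·(75879,3467) + (37075,1694)
…
step 10: (2648849, 121029)  from 7·(340591,15562) + (264712,12095)
step 11: (2989440, 136591)  from 1·(2648849,121029) + (340591,15562)
(x₁, y₁) = (2989440, 136591);  2989440² − 479·136591² = 1 ✓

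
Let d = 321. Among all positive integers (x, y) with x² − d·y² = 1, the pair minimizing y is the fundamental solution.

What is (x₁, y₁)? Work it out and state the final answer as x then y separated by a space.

√321 = [17; 1,10,1,34, …], period ℓ=4 (even) → k=3
a_0=17:  p_0=17·1+0=17,  q_0=17·0+1=1
…
a_2=10:  p_2=10·18+17=197,  q_2=10·1+1=11
a_3=1:  p_3=1·197+18=215,  q_3=1·11+1=12
fundamental: x₁=215, y₁=12  (since 46225 − 321·144 = 1)

215 12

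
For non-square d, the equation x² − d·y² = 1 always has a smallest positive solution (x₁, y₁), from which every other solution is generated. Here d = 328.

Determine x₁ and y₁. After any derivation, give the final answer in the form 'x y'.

163 9

√328 → a₀=18, period (9,36); ℓ=2 even so k=1
step 0: (18, 1)  from 18·(1,0) + (0,1)
step 1: (163, 9)  from 9·(18,1) + (1,0)
(x₁, y₁) = (163, 9);  163² − 328·9² = 1 ✓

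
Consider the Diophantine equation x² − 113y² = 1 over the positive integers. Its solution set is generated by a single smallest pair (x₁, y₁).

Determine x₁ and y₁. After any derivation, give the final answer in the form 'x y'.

1204353 113296

√113 → a₀=10, period (1,1,1,2,2,1,1,1,20); ℓ=9 odd so k=17
step 0: (10, 1)  from 10·(1,0) + (0,1)
…
step 2: (21, 2)  from 1·(11,1) + (10,1)
…
step 8: (776, 73)  from 1·(489,46) + (287,27)
…
step 16: (758918, 71393)  from 1·(445435,41903) + (313483,29490)
step 17: (1204353, 113296)  from 1·(758918,71393) + (445435,41903)
(x₁, y₁) = (1204353, 113296);  1204353² − 113·113296² = 1 ✓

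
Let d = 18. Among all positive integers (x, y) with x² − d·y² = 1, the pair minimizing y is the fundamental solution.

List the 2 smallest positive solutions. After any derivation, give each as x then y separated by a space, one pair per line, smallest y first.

√18 → a₀=4, period (4,8); ℓ=2 even so k=1
step 0: (4, 1)  from 4·(1,0) + (0,1)
step 1: (17, 4)  from 4·(4,1) + (1,0)
fundamental: x₁=17, y₁=4  (since 289 − 18·16 = 1)
k=2:  x_2 = 17·17+18·4·4 = 577,  y_2 = 17·4+4·17 = 136

17 4
577 136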